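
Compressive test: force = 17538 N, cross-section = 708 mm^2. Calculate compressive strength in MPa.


CS = 17538 / 708 = 24.8 MPa

24.8


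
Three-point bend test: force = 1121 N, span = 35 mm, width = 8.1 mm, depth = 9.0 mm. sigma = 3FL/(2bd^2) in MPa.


sigma = 3*1121*35/(2*8.1*9.0^2) = 89.7 MPa

89.7


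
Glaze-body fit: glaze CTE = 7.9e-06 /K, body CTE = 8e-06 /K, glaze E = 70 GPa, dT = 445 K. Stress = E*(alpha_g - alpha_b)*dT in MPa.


Stress = 70*1000*(7.9e-06 - 8e-06)*445 = -3.1 MPa

-3.1


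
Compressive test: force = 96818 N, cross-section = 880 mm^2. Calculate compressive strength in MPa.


CS = 96818 / 880 = 110.0 MPa

110.0


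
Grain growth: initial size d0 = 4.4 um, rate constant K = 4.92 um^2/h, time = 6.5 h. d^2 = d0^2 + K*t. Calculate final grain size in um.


d^2 = 4.4^2 + 4.92*6.5 = 51.34
d = sqrt(51.34) = 7.17 um

7.17


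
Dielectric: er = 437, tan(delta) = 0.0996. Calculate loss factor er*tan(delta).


Loss = 437 * 0.0996 = 43.525

43.525


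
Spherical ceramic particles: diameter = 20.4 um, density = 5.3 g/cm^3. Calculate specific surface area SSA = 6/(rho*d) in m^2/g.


SSA = 6 / (5.3 * 20.4) = 0.055 m^2/g

0.055


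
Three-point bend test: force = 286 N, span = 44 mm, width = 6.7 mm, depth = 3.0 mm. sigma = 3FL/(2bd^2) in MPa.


sigma = 3*286*44/(2*6.7*3.0^2) = 313.0 MPa

313.0


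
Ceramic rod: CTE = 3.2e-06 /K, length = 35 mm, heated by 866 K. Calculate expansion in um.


dL = 3.2e-06 * 35 * 866 * 1000 = 96.992 um

96.992


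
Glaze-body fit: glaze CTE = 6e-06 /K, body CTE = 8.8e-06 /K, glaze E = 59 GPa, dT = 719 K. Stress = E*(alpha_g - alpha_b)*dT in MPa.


Stress = 59*1000*(6e-06 - 8.8e-06)*719 = -118.8 MPa

-118.8


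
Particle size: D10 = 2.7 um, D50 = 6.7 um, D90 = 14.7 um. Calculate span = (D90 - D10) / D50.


Span = (14.7 - 2.7) / 6.7 = 12.0 / 6.7 = 1.791

1.791


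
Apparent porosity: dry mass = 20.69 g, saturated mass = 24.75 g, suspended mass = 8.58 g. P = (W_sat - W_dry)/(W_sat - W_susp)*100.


P = (24.75 - 20.69) / (24.75 - 8.58) * 100 = 4.06 / 16.17 * 100 = 25.1%

25.1


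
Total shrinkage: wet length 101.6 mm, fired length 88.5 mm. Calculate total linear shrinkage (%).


TS = (101.6 - 88.5) / 101.6 * 100 = 12.89%

12.89


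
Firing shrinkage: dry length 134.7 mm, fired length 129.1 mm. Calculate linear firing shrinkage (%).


FS = (134.7 - 129.1) / 134.7 * 100 = 4.16%

4.16


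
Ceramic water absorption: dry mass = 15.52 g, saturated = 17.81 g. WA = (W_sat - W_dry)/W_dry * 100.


WA = (17.81 - 15.52) / 15.52 * 100 = 14.76%

14.76


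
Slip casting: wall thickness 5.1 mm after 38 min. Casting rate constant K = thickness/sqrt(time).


K = 5.1 / sqrt(38) = 5.1 / 6.1644 = 0.827 mm/min^0.5

0.827


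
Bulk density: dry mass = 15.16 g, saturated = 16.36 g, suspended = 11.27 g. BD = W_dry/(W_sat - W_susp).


BD = 15.16 / (16.36 - 11.27) = 15.16 / 5.09 = 2.978 g/cm^3

2.978


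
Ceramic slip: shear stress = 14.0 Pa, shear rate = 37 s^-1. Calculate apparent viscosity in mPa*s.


eta = tau/gamma * 1000 = 14.0/37 * 1000 = 378.4 mPa*s

378.4


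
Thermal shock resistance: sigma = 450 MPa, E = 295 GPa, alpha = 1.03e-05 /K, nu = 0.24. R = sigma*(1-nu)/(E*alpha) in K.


R = 450*(1-0.24)/(295*1000*1.03e-05) = 113 K

113


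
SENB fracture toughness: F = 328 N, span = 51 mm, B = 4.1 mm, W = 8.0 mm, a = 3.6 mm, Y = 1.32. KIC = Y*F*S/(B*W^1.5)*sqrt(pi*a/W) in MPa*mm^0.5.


KIC = 1.32*328*51/(4.1*8.0^1.5)*sqrt(pi*3.6/8.0) = 283.0

283.0


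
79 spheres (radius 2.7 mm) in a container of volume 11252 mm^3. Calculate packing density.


V_sphere = 4/3*pi*2.7^3 = 82.448 mm^3
Total V = 79*82.448 = 6513.392 mm^3
PD = 6513.392 / 11252 = 0.579

0.579


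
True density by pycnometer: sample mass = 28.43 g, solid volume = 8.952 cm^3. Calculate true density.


TD = 28.43 / 8.952 = 3.176 g/cm^3

3.176


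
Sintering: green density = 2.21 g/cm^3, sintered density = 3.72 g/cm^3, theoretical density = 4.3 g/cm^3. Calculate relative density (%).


Relative = 3.72 / 4.3 * 100 = 86.5%

86.5


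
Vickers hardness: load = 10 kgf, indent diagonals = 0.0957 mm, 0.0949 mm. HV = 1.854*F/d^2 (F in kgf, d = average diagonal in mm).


d_avg = (0.0957+0.0949)/2 = 0.0953 mm
HV = 1.854*10/0.0953^2 = 2041

2041


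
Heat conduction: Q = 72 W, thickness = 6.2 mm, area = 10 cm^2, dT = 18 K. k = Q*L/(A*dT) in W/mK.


k = 72*6.2/1000/(10/10000*18) = 24.8 W/mK

24.8


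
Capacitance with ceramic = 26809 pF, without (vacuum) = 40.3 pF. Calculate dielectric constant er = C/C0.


er = 26809 / 40.3 = 665.24

665.24


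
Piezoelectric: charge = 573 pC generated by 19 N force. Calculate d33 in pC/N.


d33 = 573 / 19 = 30.2 pC/N

30.2


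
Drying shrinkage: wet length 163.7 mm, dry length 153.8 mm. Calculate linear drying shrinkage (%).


DS = (163.7 - 153.8) / 163.7 * 100 = 6.05%

6.05


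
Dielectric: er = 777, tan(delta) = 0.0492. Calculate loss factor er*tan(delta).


Loss = 777 * 0.0492 = 38.228

38.228


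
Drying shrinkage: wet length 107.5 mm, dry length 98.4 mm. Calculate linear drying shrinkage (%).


DS = (107.5 - 98.4) / 107.5 * 100 = 8.47%

8.47


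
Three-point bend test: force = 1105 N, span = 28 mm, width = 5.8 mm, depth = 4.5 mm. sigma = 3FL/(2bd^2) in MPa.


sigma = 3*1105*28/(2*5.8*4.5^2) = 395.1 MPa

395.1


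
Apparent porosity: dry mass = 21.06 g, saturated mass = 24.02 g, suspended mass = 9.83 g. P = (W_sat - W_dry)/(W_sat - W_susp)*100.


P = (24.02 - 21.06) / (24.02 - 9.83) * 100 = 2.96 / 14.19 * 100 = 20.9%

20.9


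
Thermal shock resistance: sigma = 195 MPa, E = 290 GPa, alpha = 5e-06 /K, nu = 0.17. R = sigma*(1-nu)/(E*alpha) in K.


R = 195*(1-0.17)/(290*1000*5e-06) = 112 K

112


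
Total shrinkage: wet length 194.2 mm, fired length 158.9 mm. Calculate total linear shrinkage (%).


TS = (194.2 - 158.9) / 194.2 * 100 = 18.18%

18.18


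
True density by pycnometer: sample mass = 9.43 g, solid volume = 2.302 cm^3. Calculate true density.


TD = 9.43 / 2.302 = 4.096 g/cm^3

4.096


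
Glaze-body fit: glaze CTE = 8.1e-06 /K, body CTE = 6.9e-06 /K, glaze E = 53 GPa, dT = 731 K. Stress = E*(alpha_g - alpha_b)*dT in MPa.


Stress = 53*1000*(8.1e-06 - 6.9e-06)*731 = 46.5 MPa

46.5


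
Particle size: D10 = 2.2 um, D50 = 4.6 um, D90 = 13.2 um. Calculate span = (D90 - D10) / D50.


Span = (13.2 - 2.2) / 4.6 = 11.0 / 4.6 = 2.391

2.391


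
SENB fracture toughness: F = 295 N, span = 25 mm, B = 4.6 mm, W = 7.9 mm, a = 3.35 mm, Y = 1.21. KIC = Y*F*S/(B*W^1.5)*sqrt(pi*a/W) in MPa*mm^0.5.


KIC = 1.21*295*25/(4.6*7.9^1.5)*sqrt(pi*3.35/7.9) = 100.84

100.84


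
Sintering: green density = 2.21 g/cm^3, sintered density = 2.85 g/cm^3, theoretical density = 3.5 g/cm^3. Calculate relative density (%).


Relative = 2.85 / 3.5 * 100 = 81.4%

81.4


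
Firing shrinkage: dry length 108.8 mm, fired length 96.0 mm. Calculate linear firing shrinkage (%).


FS = (108.8 - 96.0) / 108.8 * 100 = 11.76%

11.76


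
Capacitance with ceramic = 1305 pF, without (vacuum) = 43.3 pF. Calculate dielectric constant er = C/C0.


er = 1305 / 43.3 = 30.14

30.14


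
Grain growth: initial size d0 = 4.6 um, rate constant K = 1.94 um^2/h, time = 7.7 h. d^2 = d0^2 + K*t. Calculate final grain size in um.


d^2 = 4.6^2 + 1.94*7.7 = 36.098
d = sqrt(36.098) = 6.01 um

6.01


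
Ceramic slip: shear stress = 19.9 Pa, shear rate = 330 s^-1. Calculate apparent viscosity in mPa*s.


eta = tau/gamma * 1000 = 19.9/330 * 1000 = 60.3 mPa*s

60.3


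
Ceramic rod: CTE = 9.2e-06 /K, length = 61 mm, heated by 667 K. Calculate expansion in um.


dL = 9.2e-06 * 61 * 667 * 1000 = 374.32 um

374.32


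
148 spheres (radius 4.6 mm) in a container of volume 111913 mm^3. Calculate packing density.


V_sphere = 4/3*pi*4.6^3 = 407.7201 mm^3
Total V = 148*407.7201 = 60342.5748 mm^3
PD = 60342.5748 / 111913 = 0.539

0.539


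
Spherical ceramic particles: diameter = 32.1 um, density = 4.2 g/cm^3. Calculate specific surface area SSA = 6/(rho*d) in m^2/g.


SSA = 6 / (4.2 * 32.1) = 0.045 m^2/g

0.045


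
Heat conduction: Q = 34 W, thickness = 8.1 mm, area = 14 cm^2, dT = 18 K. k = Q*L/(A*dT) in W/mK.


k = 34*8.1/1000/(14/10000*18) = 10.93 W/mK

10.93


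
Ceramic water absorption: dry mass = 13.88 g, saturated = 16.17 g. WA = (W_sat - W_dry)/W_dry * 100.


WA = (16.17 - 13.88) / 13.88 * 100 = 16.5%

16.5


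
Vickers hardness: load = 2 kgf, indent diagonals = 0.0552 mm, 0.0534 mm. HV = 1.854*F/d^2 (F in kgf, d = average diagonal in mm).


d_avg = (0.0552+0.0534)/2 = 0.0543 mm
HV = 1.854*2/0.0543^2 = 1258

1258


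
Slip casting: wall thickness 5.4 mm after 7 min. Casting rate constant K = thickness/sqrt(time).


K = 5.4 / sqrt(7) = 5.4 / 2.6458 = 2.041 mm/min^0.5

2.041


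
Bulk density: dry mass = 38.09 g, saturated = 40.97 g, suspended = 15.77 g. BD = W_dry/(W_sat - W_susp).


BD = 38.09 / (40.97 - 15.77) = 38.09 / 25.2 = 1.512 g/cm^3

1.512


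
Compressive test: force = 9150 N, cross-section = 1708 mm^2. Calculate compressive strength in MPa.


CS = 9150 / 1708 = 5.4 MPa

5.4


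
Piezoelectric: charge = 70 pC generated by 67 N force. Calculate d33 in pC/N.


d33 = 70 / 67 = 1.0 pC/N

1.0


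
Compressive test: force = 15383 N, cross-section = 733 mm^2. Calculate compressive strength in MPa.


CS = 15383 / 733 = 21.0 MPa

21.0


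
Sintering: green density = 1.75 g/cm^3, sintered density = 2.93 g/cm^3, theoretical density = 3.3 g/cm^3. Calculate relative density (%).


Relative = 2.93 / 3.3 * 100 = 88.8%

88.8


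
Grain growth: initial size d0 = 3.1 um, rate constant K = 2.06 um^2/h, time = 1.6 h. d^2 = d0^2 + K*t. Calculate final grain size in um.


d^2 = 3.1^2 + 2.06*1.6 = 12.906
d = sqrt(12.906) = 3.59 um

3.59


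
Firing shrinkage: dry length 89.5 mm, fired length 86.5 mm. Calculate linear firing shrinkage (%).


FS = (89.5 - 86.5) / 89.5 * 100 = 3.35%

3.35


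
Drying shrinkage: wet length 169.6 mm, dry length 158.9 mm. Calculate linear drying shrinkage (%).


DS = (169.6 - 158.9) / 169.6 * 100 = 6.31%

6.31


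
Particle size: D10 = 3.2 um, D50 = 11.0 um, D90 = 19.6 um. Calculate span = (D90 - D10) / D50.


Span = (19.6 - 3.2) / 11.0 = 16.4 / 11.0 = 1.491

1.491


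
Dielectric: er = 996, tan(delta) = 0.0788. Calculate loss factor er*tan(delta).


Loss = 996 * 0.0788 = 78.485

78.485


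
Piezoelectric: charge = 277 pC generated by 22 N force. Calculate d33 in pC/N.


d33 = 277 / 22 = 12.6 pC/N

12.6


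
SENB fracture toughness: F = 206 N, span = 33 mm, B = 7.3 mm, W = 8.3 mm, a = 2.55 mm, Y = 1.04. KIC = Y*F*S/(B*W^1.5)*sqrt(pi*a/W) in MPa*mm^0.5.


KIC = 1.04*206*33/(7.3*8.3^1.5)*sqrt(pi*2.55/8.3) = 39.79

39.79


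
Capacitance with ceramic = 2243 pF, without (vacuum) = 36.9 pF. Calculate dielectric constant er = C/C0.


er = 2243 / 36.9 = 60.79

60.79


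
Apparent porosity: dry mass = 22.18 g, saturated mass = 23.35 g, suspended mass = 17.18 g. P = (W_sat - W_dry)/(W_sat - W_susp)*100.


P = (23.35 - 22.18) / (23.35 - 17.18) * 100 = 1.17 / 6.17 * 100 = 19.0%

19.0


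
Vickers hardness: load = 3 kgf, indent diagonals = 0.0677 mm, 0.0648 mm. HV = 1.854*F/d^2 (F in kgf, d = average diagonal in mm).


d_avg = (0.0677+0.0648)/2 = 0.06625 mm
HV = 1.854*3/0.06625^2 = 1267

1267


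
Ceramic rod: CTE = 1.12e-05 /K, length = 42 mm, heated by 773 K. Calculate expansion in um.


dL = 1.12e-05 * 42 * 773 * 1000 = 363.619 um

363.619


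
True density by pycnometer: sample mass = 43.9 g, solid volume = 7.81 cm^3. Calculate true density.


TD = 43.9 / 7.81 = 5.621 g/cm^3

5.621


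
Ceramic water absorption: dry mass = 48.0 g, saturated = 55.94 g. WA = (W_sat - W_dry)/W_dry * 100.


WA = (55.94 - 48.0) / 48.0 * 100 = 16.54%

16.54


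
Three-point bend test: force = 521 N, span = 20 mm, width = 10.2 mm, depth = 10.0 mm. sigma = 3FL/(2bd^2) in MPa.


sigma = 3*521*20/(2*10.2*10.0^2) = 15.3 MPa

15.3


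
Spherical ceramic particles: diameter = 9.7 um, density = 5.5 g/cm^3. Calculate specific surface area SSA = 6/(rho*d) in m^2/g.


SSA = 6 / (5.5 * 9.7) = 0.112 m^2/g

0.112


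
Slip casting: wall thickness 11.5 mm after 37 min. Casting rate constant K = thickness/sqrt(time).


K = 11.5 / sqrt(37) = 11.5 / 6.0828 = 1.891 mm/min^0.5

1.891


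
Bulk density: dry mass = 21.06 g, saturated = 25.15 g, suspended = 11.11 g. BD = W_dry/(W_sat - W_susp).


BD = 21.06 / (25.15 - 11.11) = 21.06 / 14.04 = 1.5 g/cm^3

1.5


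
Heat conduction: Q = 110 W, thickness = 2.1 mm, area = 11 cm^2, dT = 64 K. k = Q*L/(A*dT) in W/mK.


k = 110*2.1/1000/(11/10000*64) = 3.28 W/mK

3.28


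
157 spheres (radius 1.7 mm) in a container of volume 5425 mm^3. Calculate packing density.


V_sphere = 4/3*pi*1.7^3 = 20.5795 mm^3
Total V = 157*20.5795 = 3230.9815 mm^3
PD = 3230.9815 / 5425 = 0.596

0.596


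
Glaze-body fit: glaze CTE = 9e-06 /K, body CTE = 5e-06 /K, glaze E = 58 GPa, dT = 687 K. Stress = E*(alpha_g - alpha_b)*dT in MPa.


Stress = 58*1000*(9e-06 - 5e-06)*687 = 159.4 MPa

159.4


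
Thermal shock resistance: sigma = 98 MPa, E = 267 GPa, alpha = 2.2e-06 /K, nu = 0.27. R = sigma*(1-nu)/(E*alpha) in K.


R = 98*(1-0.27)/(267*1000*2.2e-06) = 122 K

122


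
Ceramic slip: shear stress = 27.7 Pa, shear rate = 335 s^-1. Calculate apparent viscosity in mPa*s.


eta = tau/gamma * 1000 = 27.7/335 * 1000 = 82.7 mPa*s

82.7


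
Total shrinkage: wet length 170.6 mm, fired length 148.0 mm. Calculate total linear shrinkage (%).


TS = (170.6 - 148.0) / 170.6 * 100 = 13.25%

13.25


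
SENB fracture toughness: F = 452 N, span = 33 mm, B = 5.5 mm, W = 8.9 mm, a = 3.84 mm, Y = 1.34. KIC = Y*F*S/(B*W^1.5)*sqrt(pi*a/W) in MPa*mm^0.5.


KIC = 1.34*452*33/(5.5*8.9^1.5)*sqrt(pi*3.84/8.9) = 159.35

159.35


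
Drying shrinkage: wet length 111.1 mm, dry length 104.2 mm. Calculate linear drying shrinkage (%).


DS = (111.1 - 104.2) / 111.1 * 100 = 6.21%

6.21


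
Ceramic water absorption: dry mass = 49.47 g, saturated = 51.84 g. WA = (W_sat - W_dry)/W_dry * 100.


WA = (51.84 - 49.47) / 49.47 * 100 = 4.79%

4.79


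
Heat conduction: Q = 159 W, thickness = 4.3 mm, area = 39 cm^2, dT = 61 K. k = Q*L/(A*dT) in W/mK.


k = 159*4.3/1000/(39/10000*61) = 2.87 W/mK

2.87


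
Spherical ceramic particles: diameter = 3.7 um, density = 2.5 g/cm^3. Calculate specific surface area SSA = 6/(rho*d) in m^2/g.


SSA = 6 / (2.5 * 3.7) = 0.649 m^2/g

0.649


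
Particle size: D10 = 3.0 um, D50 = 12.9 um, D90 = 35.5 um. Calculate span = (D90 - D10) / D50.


Span = (35.5 - 3.0) / 12.9 = 32.5 / 12.9 = 2.519

2.519


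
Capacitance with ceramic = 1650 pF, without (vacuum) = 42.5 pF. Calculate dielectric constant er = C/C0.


er = 1650 / 42.5 = 38.82

38.82


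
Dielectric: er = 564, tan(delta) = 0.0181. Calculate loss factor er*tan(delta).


Loss = 564 * 0.0181 = 10.208

10.208


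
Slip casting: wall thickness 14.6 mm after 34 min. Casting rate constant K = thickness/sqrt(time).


K = 14.6 / sqrt(34) = 14.6 / 5.831 = 2.504 mm/min^0.5

2.504


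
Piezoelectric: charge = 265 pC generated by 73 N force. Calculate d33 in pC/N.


d33 = 265 / 73 = 3.6 pC/N

3.6


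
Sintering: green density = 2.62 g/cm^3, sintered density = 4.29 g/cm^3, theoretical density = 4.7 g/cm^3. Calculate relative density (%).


Relative = 4.29 / 4.7 * 100 = 91.3%

91.3


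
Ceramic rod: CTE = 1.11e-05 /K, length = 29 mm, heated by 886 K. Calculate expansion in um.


dL = 1.11e-05 * 29 * 886 * 1000 = 285.203 um

285.203


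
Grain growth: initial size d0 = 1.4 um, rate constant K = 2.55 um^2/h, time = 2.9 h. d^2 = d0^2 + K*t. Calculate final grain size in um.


d^2 = 1.4^2 + 2.55*2.9 = 9.355
d = sqrt(9.355) = 3.06 um

3.06


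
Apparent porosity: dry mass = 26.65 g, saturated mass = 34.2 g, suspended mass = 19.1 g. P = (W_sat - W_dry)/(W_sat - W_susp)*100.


P = (34.2 - 26.65) / (34.2 - 19.1) * 100 = 7.55 / 15.1 * 100 = 50.0%

50.0


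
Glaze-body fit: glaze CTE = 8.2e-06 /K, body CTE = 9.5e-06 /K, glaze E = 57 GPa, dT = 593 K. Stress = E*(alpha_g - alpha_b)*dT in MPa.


Stress = 57*1000*(8.2e-06 - 9.5e-06)*593 = -43.9 MPa

-43.9


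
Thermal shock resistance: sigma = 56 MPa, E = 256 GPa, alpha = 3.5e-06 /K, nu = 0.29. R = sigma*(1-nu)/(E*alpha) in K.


R = 56*(1-0.29)/(256*1000*3.5e-06) = 44 K

44


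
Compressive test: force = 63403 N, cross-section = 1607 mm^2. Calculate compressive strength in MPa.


CS = 63403 / 1607 = 39.5 MPa

39.5


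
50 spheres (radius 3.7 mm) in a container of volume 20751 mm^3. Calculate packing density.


V_sphere = 4/3*pi*3.7^3 = 212.1748 mm^3
Total V = 50*212.1748 = 10608.74 mm^3
PD = 10608.74 / 20751 = 0.511

0.511


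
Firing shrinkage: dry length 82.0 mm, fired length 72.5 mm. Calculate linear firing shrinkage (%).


FS = (82.0 - 72.5) / 82.0 * 100 = 11.59%

11.59


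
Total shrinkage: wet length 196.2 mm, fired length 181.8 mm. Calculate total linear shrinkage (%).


TS = (196.2 - 181.8) / 196.2 * 100 = 7.34%

7.34


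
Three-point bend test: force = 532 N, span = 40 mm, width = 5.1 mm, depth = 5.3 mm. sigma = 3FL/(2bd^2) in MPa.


sigma = 3*532*40/(2*5.1*5.3^2) = 222.8 MPa

222.8


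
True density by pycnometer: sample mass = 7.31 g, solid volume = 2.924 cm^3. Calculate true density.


TD = 7.31 / 2.924 = 2.5 g/cm^3

2.5


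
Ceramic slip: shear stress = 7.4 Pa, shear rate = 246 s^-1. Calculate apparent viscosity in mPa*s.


eta = tau/gamma * 1000 = 7.4/246 * 1000 = 30.1 mPa*s

30.1


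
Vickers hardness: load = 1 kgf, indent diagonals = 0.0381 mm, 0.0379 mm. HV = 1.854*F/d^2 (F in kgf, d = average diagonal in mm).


d_avg = (0.0381+0.0379)/2 = 0.038 mm
HV = 1.854*1/0.038^2 = 1284

1284


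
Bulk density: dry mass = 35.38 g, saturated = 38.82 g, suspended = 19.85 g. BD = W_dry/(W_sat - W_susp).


BD = 35.38 / (38.82 - 19.85) = 35.38 / 18.97 = 1.865 g/cm^3

1.865


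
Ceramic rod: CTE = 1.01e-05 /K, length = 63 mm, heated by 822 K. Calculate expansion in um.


dL = 1.01e-05 * 63 * 822 * 1000 = 523.039 um

523.039


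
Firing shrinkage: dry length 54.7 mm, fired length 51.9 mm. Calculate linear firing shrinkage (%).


FS = (54.7 - 51.9) / 54.7 * 100 = 5.12%

5.12


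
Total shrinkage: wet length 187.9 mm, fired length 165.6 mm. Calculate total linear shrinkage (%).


TS = (187.9 - 165.6) / 187.9 * 100 = 11.87%

11.87


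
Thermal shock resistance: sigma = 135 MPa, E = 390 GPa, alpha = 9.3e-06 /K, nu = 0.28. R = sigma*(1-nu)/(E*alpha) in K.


R = 135*(1-0.28)/(390*1000*9.3e-06) = 27 K

27


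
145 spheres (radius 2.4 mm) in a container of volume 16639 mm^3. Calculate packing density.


V_sphere = 4/3*pi*2.4^3 = 57.9058 mm^3
Total V = 145*57.9058 = 8396.341 mm^3
PD = 8396.341 / 16639 = 0.505

0.505


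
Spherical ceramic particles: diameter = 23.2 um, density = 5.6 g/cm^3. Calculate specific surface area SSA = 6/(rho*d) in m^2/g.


SSA = 6 / (5.6 * 23.2) = 0.046 m^2/g

0.046


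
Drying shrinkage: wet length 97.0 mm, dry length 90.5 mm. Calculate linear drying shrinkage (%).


DS = (97.0 - 90.5) / 97.0 * 100 = 6.7%

6.7


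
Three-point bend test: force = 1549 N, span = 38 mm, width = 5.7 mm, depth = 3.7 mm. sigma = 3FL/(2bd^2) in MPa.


sigma = 3*1549*38/(2*5.7*3.7^2) = 1131.5 MPa

1131.5


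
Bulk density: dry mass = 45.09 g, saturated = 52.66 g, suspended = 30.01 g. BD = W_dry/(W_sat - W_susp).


BD = 45.09 / (52.66 - 30.01) = 45.09 / 22.65 = 1.991 g/cm^3

1.991


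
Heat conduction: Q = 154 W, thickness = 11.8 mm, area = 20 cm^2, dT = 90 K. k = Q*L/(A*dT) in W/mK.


k = 154*11.8/1000/(20/10000*90) = 10.1 W/mK

10.1


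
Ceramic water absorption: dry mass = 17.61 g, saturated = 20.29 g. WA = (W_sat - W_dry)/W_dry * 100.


WA = (20.29 - 17.61) / 17.61 * 100 = 15.22%

15.22


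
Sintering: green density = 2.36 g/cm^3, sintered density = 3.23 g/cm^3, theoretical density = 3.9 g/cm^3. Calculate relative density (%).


Relative = 3.23 / 3.9 * 100 = 82.8%

82.8


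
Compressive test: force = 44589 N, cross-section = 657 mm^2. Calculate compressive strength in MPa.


CS = 44589 / 657 = 67.9 MPa

67.9


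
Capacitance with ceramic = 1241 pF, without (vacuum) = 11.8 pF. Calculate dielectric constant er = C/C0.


er = 1241 / 11.8 = 105.17

105.17


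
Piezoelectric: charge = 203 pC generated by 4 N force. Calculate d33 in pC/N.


d33 = 203 / 4 = 50.8 pC/N

50.8


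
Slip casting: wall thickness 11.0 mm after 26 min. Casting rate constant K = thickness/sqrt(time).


K = 11.0 / sqrt(26) = 11.0 / 5.099 = 2.157 mm/min^0.5

2.157


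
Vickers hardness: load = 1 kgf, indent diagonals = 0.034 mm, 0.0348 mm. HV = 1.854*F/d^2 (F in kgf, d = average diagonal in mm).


d_avg = (0.034+0.0348)/2 = 0.0344 mm
HV = 1.854*1/0.0344^2 = 1567

1567


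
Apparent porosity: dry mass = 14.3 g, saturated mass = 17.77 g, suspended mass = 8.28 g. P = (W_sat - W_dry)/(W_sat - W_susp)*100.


P = (17.77 - 14.3) / (17.77 - 8.28) * 100 = 3.47 / 9.49 * 100 = 36.6%

36.6


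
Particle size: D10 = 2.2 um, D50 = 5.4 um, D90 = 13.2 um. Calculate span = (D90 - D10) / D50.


Span = (13.2 - 2.2) / 5.4 = 11.0 / 5.4 = 2.037

2.037


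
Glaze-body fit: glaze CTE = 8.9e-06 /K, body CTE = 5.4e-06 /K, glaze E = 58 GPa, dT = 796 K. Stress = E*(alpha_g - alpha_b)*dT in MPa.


Stress = 58*1000*(8.9e-06 - 5.4e-06)*796 = 161.6 MPa

161.6


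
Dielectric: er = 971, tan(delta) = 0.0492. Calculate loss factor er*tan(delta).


Loss = 971 * 0.0492 = 47.773

47.773


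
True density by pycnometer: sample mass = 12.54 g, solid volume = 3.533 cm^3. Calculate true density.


TD = 12.54 / 3.533 = 3.549 g/cm^3

3.549


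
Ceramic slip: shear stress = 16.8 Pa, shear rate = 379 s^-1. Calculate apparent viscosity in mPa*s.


eta = tau/gamma * 1000 = 16.8/379 * 1000 = 44.3 mPa*s

44.3


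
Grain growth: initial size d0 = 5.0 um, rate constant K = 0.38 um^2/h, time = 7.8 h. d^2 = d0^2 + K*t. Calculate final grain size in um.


d^2 = 5.0^2 + 0.38*7.8 = 27.964
d = sqrt(27.964) = 5.29 um

5.29


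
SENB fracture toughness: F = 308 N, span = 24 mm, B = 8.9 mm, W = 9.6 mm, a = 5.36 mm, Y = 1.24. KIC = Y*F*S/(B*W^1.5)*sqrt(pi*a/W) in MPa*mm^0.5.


KIC = 1.24*308*24/(8.9*9.6^1.5)*sqrt(pi*5.36/9.6) = 45.86

45.86


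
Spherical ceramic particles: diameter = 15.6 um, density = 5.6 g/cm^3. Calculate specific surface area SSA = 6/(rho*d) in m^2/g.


SSA = 6 / (5.6 * 15.6) = 0.069 m^2/g

0.069


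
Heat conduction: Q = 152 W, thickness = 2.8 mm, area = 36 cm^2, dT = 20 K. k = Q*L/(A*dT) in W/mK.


k = 152*2.8/1000/(36/10000*20) = 5.91 W/mK

5.91


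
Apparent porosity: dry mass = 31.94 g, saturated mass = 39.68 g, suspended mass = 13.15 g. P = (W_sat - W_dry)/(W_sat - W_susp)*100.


P = (39.68 - 31.94) / (39.68 - 13.15) * 100 = 7.74 / 26.53 * 100 = 29.2%

29.2


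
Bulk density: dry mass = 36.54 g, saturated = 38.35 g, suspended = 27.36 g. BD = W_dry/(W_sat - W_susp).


BD = 36.54 / (38.35 - 27.36) = 36.54 / 10.99 = 3.325 g/cm^3

3.325


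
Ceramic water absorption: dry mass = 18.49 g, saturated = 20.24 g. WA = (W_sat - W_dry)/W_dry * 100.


WA = (20.24 - 18.49) / 18.49 * 100 = 9.46%

9.46


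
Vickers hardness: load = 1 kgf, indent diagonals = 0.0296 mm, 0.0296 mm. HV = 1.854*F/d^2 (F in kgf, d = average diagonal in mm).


d_avg = (0.0296+0.0296)/2 = 0.0296 mm
HV = 1.854*1/0.0296^2 = 2116

2116


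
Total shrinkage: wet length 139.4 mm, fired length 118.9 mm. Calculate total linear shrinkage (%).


TS = (139.4 - 118.9) / 139.4 * 100 = 14.71%

14.71


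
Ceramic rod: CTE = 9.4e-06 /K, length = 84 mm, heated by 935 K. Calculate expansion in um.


dL = 9.4e-06 * 84 * 935 * 1000 = 738.276 um

738.276


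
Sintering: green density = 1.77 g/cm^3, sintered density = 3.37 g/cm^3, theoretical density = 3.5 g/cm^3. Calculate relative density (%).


Relative = 3.37 / 3.5 * 100 = 96.3%

96.3


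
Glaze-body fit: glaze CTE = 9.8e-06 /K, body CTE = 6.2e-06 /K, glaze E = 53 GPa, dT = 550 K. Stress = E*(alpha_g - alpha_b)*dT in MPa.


Stress = 53*1000*(9.8e-06 - 6.2e-06)*550 = 104.9 MPa

104.9


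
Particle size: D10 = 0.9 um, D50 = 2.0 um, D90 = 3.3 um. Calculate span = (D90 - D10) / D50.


Span = (3.3 - 0.9) / 2.0 = 2.4 / 2.0 = 1.2

1.2


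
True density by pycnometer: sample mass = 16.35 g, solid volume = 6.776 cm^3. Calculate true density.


TD = 16.35 / 6.776 = 2.413 g/cm^3

2.413


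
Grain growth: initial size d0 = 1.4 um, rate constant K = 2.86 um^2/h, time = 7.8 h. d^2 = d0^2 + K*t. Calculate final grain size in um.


d^2 = 1.4^2 + 2.86*7.8 = 24.268
d = sqrt(24.268) = 4.93 um

4.93


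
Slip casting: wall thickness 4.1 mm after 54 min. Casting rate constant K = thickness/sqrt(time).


K = 4.1 / sqrt(54) = 4.1 / 7.3485 = 0.558 mm/min^0.5

0.558


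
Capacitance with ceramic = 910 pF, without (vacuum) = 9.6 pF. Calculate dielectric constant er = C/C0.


er = 910 / 9.6 = 94.79

94.79


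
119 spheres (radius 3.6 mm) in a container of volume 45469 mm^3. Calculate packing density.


V_sphere = 4/3*pi*3.6^3 = 195.4322 mm^3
Total V = 119*195.4322 = 23256.4318 mm^3
PD = 23256.4318 / 45469 = 0.511

0.511


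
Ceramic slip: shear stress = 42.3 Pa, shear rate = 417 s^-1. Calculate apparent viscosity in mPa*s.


eta = tau/gamma * 1000 = 42.3/417 * 1000 = 101.4 mPa*s

101.4


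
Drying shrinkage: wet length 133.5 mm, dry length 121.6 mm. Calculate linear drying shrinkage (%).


DS = (133.5 - 121.6) / 133.5 * 100 = 8.91%

8.91


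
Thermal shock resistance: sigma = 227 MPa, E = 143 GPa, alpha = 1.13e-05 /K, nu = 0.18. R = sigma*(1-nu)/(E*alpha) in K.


R = 227*(1-0.18)/(143*1000*1.13e-05) = 115 K

115


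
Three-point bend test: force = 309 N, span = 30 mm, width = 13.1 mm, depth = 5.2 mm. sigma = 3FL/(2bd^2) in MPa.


sigma = 3*309*30/(2*13.1*5.2^2) = 39.3 MPa

39.3


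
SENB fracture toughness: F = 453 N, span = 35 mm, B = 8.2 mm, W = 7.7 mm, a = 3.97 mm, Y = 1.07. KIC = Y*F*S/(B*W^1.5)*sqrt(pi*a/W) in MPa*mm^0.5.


KIC = 1.07*453*35/(8.2*7.7^1.5)*sqrt(pi*3.97/7.7) = 123.23

123.23


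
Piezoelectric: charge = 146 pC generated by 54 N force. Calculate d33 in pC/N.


d33 = 146 / 54 = 2.7 pC/N

2.7


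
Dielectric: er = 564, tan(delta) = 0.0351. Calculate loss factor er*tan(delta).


Loss = 564 * 0.0351 = 19.796

19.796


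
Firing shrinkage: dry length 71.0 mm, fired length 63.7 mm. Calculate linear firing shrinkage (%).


FS = (71.0 - 63.7) / 71.0 * 100 = 10.28%

10.28


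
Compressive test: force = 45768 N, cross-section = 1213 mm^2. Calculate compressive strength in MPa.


CS = 45768 / 1213 = 37.7 MPa

37.7


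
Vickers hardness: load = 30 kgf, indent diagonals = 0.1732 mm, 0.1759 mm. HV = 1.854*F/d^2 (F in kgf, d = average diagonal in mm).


d_avg = (0.1732+0.1759)/2 = 0.17455 mm
HV = 1.854*30/0.17455^2 = 1826

1826


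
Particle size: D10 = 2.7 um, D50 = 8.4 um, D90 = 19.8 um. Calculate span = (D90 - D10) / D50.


Span = (19.8 - 2.7) / 8.4 = 17.1 / 8.4 = 2.036

2.036


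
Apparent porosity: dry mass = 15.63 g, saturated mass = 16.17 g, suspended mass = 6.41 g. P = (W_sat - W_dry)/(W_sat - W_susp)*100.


P = (16.17 - 15.63) / (16.17 - 6.41) * 100 = 0.54 / 9.76 * 100 = 5.5%

5.5


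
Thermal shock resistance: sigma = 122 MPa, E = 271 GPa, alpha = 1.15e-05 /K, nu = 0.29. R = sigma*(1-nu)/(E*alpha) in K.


R = 122*(1-0.29)/(271*1000*1.15e-05) = 28 K

28


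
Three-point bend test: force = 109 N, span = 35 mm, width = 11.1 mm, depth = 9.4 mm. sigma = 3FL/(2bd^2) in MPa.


sigma = 3*109*35/(2*11.1*9.4^2) = 5.8 MPa

5.8


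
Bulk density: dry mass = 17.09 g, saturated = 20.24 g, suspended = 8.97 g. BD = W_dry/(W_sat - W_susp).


BD = 17.09 / (20.24 - 8.97) = 17.09 / 11.27 = 1.516 g/cm^3

1.516


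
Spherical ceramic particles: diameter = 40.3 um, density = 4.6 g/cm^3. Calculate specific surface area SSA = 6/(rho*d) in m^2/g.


SSA = 6 / (4.6 * 40.3) = 0.032 m^2/g

0.032


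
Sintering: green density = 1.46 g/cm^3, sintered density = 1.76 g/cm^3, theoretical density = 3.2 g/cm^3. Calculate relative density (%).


Relative = 1.76 / 3.2 * 100 = 55.0%

55.0


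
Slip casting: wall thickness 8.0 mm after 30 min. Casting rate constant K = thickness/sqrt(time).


K = 8.0 / sqrt(30) = 8.0 / 5.4772 = 1.461 mm/min^0.5

1.461


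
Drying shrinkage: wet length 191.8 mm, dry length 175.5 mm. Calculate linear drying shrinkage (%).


DS = (191.8 - 175.5) / 191.8 * 100 = 8.5%

8.5


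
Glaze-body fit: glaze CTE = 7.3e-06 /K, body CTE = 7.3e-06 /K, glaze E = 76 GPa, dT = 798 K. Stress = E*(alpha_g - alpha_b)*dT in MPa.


Stress = 76*1000*(7.3e-06 - 7.3e-06)*798 = 0.0 MPa

0.0


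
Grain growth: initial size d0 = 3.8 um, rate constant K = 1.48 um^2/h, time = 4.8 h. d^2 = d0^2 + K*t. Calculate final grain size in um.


d^2 = 3.8^2 + 1.48*4.8 = 21.544
d = sqrt(21.544) = 4.64 um

4.64


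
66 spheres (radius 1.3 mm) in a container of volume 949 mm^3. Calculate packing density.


V_sphere = 4/3*pi*1.3^3 = 9.2028 mm^3
Total V = 66*9.2028 = 607.3848 mm^3
PD = 607.3848 / 949 = 0.64

0.64


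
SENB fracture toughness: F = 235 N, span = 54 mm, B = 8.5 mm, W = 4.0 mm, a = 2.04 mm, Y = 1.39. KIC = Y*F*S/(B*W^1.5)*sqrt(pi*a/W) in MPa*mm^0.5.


KIC = 1.39*235*54/(8.5*4.0^1.5)*sqrt(pi*2.04/4.0) = 328.34

328.34


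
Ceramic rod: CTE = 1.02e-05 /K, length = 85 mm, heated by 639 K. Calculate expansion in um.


dL = 1.02e-05 * 85 * 639 * 1000 = 554.013 um

554.013


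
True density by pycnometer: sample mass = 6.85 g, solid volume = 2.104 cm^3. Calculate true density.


TD = 6.85 / 2.104 = 3.256 g/cm^3

3.256


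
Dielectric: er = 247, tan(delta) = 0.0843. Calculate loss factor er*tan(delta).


Loss = 247 * 0.0843 = 20.822

20.822


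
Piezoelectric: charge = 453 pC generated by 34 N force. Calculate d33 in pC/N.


d33 = 453 / 34 = 13.3 pC/N

13.3


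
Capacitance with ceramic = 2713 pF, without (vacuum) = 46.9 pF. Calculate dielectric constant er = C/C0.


er = 2713 / 46.9 = 57.85

57.85


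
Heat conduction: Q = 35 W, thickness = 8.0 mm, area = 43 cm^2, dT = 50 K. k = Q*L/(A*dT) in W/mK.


k = 35*8.0/1000/(43/10000*50) = 1.3 W/mK

1.3


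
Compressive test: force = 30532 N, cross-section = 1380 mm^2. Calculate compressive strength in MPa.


CS = 30532 / 1380 = 22.1 MPa

22.1


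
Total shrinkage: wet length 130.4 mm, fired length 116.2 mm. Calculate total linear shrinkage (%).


TS = (130.4 - 116.2) / 130.4 * 100 = 10.89%

10.89


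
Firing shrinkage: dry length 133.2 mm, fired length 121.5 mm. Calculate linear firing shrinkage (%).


FS = (133.2 - 121.5) / 133.2 * 100 = 8.78%

8.78


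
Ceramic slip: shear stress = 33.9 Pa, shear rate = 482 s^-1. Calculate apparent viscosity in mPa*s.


eta = tau/gamma * 1000 = 33.9/482 * 1000 = 70.3 mPa*s

70.3


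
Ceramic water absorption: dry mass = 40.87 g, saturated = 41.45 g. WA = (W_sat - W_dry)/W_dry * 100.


WA = (41.45 - 40.87) / 40.87 * 100 = 1.42%

1.42


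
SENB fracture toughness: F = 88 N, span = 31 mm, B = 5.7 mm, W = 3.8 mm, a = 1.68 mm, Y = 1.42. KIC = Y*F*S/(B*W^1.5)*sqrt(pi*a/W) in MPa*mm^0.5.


KIC = 1.42*88*31/(5.7*3.8^1.5)*sqrt(pi*1.68/3.8) = 108.12

108.12


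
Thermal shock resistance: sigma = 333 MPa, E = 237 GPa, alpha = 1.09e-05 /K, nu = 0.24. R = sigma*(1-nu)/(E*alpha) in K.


R = 333*(1-0.24)/(237*1000*1.09e-05) = 98 K

98


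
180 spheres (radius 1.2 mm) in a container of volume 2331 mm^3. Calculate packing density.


V_sphere = 4/3*pi*1.2^3 = 7.2382 mm^3
Total V = 180*7.2382 = 1302.876 mm^3
PD = 1302.876 / 2331 = 0.559

0.559


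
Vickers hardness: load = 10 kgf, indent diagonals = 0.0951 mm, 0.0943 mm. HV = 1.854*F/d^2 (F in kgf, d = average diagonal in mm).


d_avg = (0.0951+0.0943)/2 = 0.0947 mm
HV = 1.854*10/0.0947^2 = 2067

2067


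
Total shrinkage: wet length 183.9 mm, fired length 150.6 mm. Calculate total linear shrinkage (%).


TS = (183.9 - 150.6) / 183.9 * 100 = 18.11%

18.11


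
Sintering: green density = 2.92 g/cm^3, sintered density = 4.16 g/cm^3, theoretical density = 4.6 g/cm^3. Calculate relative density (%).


Relative = 4.16 / 4.6 * 100 = 90.4%

90.4


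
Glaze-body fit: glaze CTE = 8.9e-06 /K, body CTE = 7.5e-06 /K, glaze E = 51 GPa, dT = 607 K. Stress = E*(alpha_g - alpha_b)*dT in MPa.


Stress = 51*1000*(8.9e-06 - 7.5e-06)*607 = 43.3 MPa

43.3


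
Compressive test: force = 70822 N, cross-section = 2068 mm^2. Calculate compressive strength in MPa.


CS = 70822 / 2068 = 34.2 MPa

34.2


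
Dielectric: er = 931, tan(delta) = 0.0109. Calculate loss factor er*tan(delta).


Loss = 931 * 0.0109 = 10.148

10.148


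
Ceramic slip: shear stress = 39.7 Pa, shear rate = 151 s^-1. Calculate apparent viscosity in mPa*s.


eta = tau/gamma * 1000 = 39.7/151 * 1000 = 262.9 mPa*s

262.9


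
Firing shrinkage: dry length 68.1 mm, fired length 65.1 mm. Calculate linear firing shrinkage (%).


FS = (68.1 - 65.1) / 68.1 * 100 = 4.41%

4.41


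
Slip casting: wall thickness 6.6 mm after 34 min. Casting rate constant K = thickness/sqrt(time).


K = 6.6 / sqrt(34) = 6.6 / 5.831 = 1.132 mm/min^0.5

1.132


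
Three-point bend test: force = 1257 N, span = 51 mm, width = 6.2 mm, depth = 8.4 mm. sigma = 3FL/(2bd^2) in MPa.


sigma = 3*1257*51/(2*6.2*8.4^2) = 219.8 MPa

219.8


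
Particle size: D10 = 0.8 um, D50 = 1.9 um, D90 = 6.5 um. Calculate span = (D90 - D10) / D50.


Span = (6.5 - 0.8) / 1.9 = 5.7 / 1.9 = 3.0

3.0


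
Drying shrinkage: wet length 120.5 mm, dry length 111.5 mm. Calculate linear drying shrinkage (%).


DS = (120.5 - 111.5) / 120.5 * 100 = 7.47%

7.47


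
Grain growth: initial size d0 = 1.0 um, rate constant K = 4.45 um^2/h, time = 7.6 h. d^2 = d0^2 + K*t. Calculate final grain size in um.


d^2 = 1.0^2 + 4.45*7.6 = 34.82
d = sqrt(34.82) = 5.9 um

5.9


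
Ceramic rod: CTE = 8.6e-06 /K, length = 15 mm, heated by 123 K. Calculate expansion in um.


dL = 8.6e-06 * 15 * 123 * 1000 = 15.867 um

15.867


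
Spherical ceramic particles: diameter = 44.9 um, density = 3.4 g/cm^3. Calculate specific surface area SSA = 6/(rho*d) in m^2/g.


SSA = 6 / (3.4 * 44.9) = 0.039 m^2/g

0.039


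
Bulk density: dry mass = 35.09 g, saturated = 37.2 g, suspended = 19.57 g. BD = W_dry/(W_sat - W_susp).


BD = 35.09 / (37.2 - 19.57) = 35.09 / 17.63 = 1.99 g/cm^3

1.99


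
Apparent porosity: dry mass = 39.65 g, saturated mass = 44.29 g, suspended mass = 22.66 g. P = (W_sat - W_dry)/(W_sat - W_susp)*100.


P = (44.29 - 39.65) / (44.29 - 22.66) * 100 = 4.64 / 21.63 * 100 = 21.5%

21.5


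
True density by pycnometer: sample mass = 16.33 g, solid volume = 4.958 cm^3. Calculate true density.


TD = 16.33 / 4.958 = 3.294 g/cm^3

3.294


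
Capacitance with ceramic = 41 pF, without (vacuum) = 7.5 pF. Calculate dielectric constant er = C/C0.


er = 41 / 7.5 = 5.47

5.47


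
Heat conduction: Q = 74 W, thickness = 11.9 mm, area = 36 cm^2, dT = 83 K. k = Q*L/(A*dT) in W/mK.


k = 74*11.9/1000/(36/10000*83) = 2.95 W/mK

2.95


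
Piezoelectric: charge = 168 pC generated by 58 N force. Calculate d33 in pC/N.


d33 = 168 / 58 = 2.9 pC/N

2.9


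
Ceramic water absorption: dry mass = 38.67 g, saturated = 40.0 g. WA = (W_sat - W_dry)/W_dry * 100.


WA = (40.0 - 38.67) / 38.67 * 100 = 3.44%

3.44


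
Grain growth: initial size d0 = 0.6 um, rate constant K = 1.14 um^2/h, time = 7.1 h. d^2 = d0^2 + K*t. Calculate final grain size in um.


d^2 = 0.6^2 + 1.14*7.1 = 8.454
d = sqrt(8.454) = 2.91 um

2.91


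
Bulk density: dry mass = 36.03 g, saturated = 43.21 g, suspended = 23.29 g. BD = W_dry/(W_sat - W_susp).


BD = 36.03 / (43.21 - 23.29) = 36.03 / 19.92 = 1.809 g/cm^3

1.809


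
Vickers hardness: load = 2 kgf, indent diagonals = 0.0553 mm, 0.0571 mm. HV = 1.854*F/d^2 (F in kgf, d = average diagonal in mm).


d_avg = (0.0553+0.0571)/2 = 0.0562 mm
HV = 1.854*2/0.0562^2 = 1174

1174


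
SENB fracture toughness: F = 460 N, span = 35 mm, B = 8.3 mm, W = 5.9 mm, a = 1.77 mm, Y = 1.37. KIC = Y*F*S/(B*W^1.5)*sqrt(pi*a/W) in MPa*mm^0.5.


KIC = 1.37*460*35/(8.3*5.9^1.5)*sqrt(pi*1.77/5.9) = 180.02

180.02


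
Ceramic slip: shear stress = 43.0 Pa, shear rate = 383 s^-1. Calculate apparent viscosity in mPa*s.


eta = tau/gamma * 1000 = 43.0/383 * 1000 = 112.3 mPa*s

112.3


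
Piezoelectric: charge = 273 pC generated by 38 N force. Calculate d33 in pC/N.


d33 = 273 / 38 = 7.2 pC/N

7.2


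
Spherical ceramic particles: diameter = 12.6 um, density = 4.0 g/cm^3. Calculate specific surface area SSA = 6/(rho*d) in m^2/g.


SSA = 6 / (4.0 * 12.6) = 0.119 m^2/g

0.119


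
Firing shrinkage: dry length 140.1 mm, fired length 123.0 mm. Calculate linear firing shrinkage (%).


FS = (140.1 - 123.0) / 140.1 * 100 = 12.21%

12.21


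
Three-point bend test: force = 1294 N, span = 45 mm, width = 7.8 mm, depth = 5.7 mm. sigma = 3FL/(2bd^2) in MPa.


sigma = 3*1294*45/(2*7.8*5.7^2) = 344.7 MPa

344.7


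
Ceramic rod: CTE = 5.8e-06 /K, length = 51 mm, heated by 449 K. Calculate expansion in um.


dL = 5.8e-06 * 51 * 449 * 1000 = 132.814 um

132.814


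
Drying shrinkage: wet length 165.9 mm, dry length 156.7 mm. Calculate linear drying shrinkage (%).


DS = (165.9 - 156.7) / 165.9 * 100 = 5.55%

5.55


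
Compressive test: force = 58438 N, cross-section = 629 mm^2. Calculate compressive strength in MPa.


CS = 58438 / 629 = 92.9 MPa

92.9


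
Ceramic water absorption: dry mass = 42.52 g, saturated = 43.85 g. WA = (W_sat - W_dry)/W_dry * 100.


WA = (43.85 - 42.52) / 42.52 * 100 = 3.13%

3.13


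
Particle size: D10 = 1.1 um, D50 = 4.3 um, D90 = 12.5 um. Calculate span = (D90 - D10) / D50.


Span = (12.5 - 1.1) / 4.3 = 11.4 / 4.3 = 2.651

2.651


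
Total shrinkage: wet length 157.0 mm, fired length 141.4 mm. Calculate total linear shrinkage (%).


TS = (157.0 - 141.4) / 157.0 * 100 = 9.94%

9.94


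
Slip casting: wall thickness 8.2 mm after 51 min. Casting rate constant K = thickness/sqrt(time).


K = 8.2 / sqrt(51) = 8.2 / 7.1414 = 1.148 mm/min^0.5

1.148


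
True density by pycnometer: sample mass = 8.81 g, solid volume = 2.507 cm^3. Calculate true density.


TD = 8.81 / 2.507 = 3.514 g/cm^3

3.514


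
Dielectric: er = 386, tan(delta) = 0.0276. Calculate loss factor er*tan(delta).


Loss = 386 * 0.0276 = 10.654

10.654


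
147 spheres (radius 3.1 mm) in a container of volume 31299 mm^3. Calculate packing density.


V_sphere = 4/3*pi*3.1^3 = 124.7882 mm^3
Total V = 147*124.7882 = 18343.8654 mm^3
PD = 18343.8654 / 31299 = 0.586

0.586


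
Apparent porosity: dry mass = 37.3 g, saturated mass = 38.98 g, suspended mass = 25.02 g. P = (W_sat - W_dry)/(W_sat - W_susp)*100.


P = (38.98 - 37.3) / (38.98 - 25.02) * 100 = 1.68 / 13.96 * 100 = 12.0%

12.0


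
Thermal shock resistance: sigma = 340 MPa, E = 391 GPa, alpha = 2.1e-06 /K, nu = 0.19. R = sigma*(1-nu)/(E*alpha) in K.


R = 340*(1-0.19)/(391*1000*2.1e-06) = 335 K

335


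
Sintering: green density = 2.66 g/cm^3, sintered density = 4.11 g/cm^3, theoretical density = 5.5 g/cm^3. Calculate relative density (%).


Relative = 4.11 / 5.5 * 100 = 74.7%

74.7
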